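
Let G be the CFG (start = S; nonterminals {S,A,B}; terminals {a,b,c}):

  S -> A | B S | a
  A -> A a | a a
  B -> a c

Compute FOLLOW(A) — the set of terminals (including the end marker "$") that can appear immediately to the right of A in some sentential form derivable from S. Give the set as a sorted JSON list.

Compute FIRST by fixpoint:
iter 1:
  A via A→a a: +{a}
  B via B→a c: +{a}
  S via S→A: +{a}
  FIRST(S)={a}  FIRST(A)={a}  FIRST(B)={a}
iter 2: (no change)
  FIRST(S)={a}  FIRST(A)={a}  FIRST(B)={a}

FOLLOW iteration:
FOLLOW(S) := {$}
iter 1:
  A→A a: FOLLOW(A) ⊇ FIRST(a) = {a}; new: +{a}
  S→A: FOLLOW(A) ⊇ FOLLOW(S) ⊇ {$}; new: +{$}
  S→B S: FOLLOW(B) ⊇ FIRST(S) = {a}; new: +{a}
  FOLLOW(S)={$}  FOLLOW(A)={$,a}  FOLLOW(B)={a}
iter 2: — fixpoint
  FOLLOW(S)={$}  FOLLOW(A)={$,a}  FOLLOW(B)={a}

FOLLOW(A) = ["$", "a"]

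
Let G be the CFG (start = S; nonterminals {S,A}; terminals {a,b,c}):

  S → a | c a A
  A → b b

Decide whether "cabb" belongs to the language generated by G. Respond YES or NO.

Convert to CNF:
  S -> T1 X3 | a
  A -> T0 T0
  T0 -> b
  T1 -> c
  T2 -> a
  X3 -> T2 A

CYK table (by increasing span):
  [0..0]={T1}  "c"  orig:{}
  [1..1]={S,T2}  "a"  orig:{S}
  [2..2]={T0}  "b"  orig:{}
  [3..3]={T0}  "b"  orig:{}
  [0..1]=∅  "ca"
  [1..2]=∅  "ab"
  [2..3]={A}  "bb"
  [0..2]=∅  "cab"
  [1..3]={X3}  "abb"  orig:{}
  [0..3]={S}  "cabb"

S ∈ T[0,3] ⇒ YES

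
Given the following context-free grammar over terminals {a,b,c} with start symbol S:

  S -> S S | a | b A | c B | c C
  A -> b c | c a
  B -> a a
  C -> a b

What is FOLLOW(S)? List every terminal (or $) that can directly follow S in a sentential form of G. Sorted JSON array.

FIRST sets, iterate to fixpoint:
iter 1:
  A via A→b c: +{b}
  A via A→c a: +{c}
  B via B→a a: +{a}
  C via C→a b: +{a}
  S via S→a: +{a}
  S via S→b A: +{b}
  S via S→c B: +{c}
  S: {a,b,c}  A: {b,c}  B: {a}  C: {a}
iter 2: — fixpoint
  S: {a,b,c}  A: {b,c}  B: {a}  C: {a}

FOLLOW sets:
FOLLOW(S) := {$}
[1]
  S→S S: FOLLOW(S) ⊇ FIRST(S) = {a,b,c}; new: +{a,b,c}
  S→b A: FOLLOW(A) ⊇ FOLLOW(S) ⊇ {$,a,b,c}; new: +{$,a,b,c}
  S→c B: FOLLOW(B) ⊇ FOLLOW(S) ⊇ {$,a,b,c}; new: +{$,a,b,c}
  S→c C: FOLLOW(C) ⊇ FOLLOW(S) ⊇ {$,a,b,c}; new: +{$,a,b,c}
  FOLLOW[S]={$,a,b,c}  FOLLOW[A]={$,a,b,c}  FOLLOW[B]={$,a,b,c}  FOLLOW[C]={$,a,b,c}
[2] (stable)
  FOLLOW[S]={$,a,b,c}  FOLLOW[A]={$,a,b,c}  FOLLOW[B]={$,a,b,c}  FOLLOW[C]={$,a,b,c}

FOLLOW(S) = ["$", "a", "b", "c"]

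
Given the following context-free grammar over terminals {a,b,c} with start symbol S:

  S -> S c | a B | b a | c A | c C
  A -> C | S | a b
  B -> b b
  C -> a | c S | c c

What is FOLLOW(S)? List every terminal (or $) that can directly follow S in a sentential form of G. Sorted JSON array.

FIRST iteration:
[1]
  A via A→a b: +{a}
  B via B→b b: +{b}
  C via C→a: +{a}
  C via C→c S: +{c}
  S via S→a B: +{a}
  S via S→b a: +{b}
  S via S→c A: +{c}
  S: {a,b,c}  A: {a}  B: {b}  C: {a,c}
[2]
  A via A→C: +{c}
  A via A→S: +{b}
  S: {a,b,c}  A: {a,b,c}  B: {b}  C: {a,c}
[3] done
  S: {a,b,c}  A: {a,b,c}  B: {b}  C: {a,c}

FOLLOW iteration:
seed FOLLOW(S) with $
[1]
  S→S c: FOLLOW(S) ⊇ FIRST(c) = {c}; new: +{c}
  S→a B: FOLLOW(B) ⊇ FOLLOW(S) ⊇ {$,c}; new: +{$,c}
  S→c A: FOLLOW(A) ⊇ FOLLOW(S) ⊇ {$,c}; new: +{$,c}
  S→c C: FOLLOW(C) ⊇ FOLLOW(S) ⊇ {$,c}; new: +{$,c}
  S: {$,c}  A: {$,c}  B: {$,c}  C: {$,c}
[2] (no change)
  S: {$,c}  A: {$,c}  B: {$,c}  C: {$,c}

FOLLOW(S) = ["$", "c"]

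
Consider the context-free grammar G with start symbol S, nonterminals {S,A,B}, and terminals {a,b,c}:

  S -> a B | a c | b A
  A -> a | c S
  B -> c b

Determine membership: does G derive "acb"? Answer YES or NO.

CNF form of G:
  S -> T1 A | T2 B | T2 T0
  A -> T0 S | a
  B -> T0 T1
  T0 -> c
  T1 -> b
  T2 -> a

CYK fill:
  T[0,0] 'a' = {A,T2}  orig:{A}
  T[1,1] 'c' = {T0}  orig:{}
  T[2,2] 'b' = {T1}  orig:{}
  T[0,1] 'ac' = {S}
  T[1,2] 'cb' = {B}
  T[0,2] 'acb' = {S}

S ∈ T[0,2] ⇒ YES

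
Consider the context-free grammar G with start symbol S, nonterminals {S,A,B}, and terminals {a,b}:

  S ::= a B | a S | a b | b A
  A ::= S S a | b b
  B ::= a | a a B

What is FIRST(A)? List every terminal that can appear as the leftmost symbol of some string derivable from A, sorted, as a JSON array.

FIRST iteration:
round 1:
  A via A→b b: +{b}
  B via B→a: +{a}
  S via S→a B: +{a}
  S via S→b A: +{b}
  FIRST[S]={a,b}  FIRST[A]={b}  FIRST[B]={a}
round 2:
  A via A→S S a: +{a}
  FIRST[S]={a,b}  FIRST[A]={a,b}  FIRST[B]={a}
round 3: — fixpoint
  FIRST[S]={a,b}  FIRST[A]={a,b}  FIRST[B]={a}

FIRST(A) = ["a", "b"]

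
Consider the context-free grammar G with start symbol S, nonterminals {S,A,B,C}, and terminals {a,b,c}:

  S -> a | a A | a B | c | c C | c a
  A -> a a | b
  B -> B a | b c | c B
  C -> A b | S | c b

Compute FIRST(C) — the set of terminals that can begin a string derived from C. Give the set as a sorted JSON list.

FIRST iteration:
round 1:
  A via A→a a: +{a}
  A via A→b: +{b}
  B via B→b c: +{b}
  B via B→c B: +{c}
  C via C→A b: +{a,b}
  C via C→c b: +{c}
  S via S→a: +{a}
  S via S→c: +{c}
  FIRST[S]={a,c}  FIRST[A]={a,b}  FIRST[B]={b,c}  FIRST[C]={a,b,c}
round 2: (no change)
  FIRST[S]={a,c}  FIRST[A]={a,b}  FIRST[B]={b,c}  FIRST[C]={a,b,c}

FIRST(C) = ["a", "b", "c"]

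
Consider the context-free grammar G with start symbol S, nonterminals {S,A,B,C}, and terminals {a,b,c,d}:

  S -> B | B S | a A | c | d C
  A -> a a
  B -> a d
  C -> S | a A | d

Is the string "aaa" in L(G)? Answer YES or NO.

Convert to CNF:
  S -> B S | T0 A | T0 T1 | T1 C | c
  A -> T0 T0
  B -> T0 T1
  C -> B S | T0 A | T0 T1 | T1 C | c | d
  T0 -> a
  T1 -> d

CYK table (by increasing span):
  cell(0,0) a: {T0}  orig:{}
  cell(1,1) a: {T0}  orig:{}
  cell(2,2) a: {T0}  orig:{}
  cell(0,1) aa: {A}
  cell(1,2) aa: {A}
  cell(0,2) aaa: {C,S}

S ∈ T[0,2] ⇒ YES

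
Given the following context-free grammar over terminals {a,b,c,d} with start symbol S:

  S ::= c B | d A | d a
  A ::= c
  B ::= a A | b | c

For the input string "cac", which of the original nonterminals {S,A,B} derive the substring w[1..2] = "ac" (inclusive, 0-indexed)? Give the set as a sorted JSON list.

CNF form of G:
  S -> T1 B | T2 A | T2 T0
  A -> c
  B -> T0 A | b | c
  T0 -> a
  T1 -> c
  T2 -> d

CYK table (by increasing span) (cells [i..j] with 1 ≤ i ≤ j ≤ 2 only):
  T[1,1] 'a' = {T0}  orig:{}
  T[2,2] 'c' = {A,B,T1}  orig:{A,B}
  T[1,2] 'ac' = {B}

Original NTs in T[1,2] deriving "ac": ["B"]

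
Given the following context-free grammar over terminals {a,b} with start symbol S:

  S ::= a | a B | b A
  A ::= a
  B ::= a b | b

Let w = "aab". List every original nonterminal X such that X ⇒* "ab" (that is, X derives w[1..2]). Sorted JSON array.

Convert to CNF:
  S -> T0 B | T1 A | a
  A -> a
  B -> T0 T1 | b
  T0 -> a
  T1 -> b

Fill CYK table bottom-up (cells [i..j] with 1 ≤ i ≤ j ≤ 2 only):
  T[1,1] 'a' = {A,S,T0}  orig:{A,S}
  T[2,2] 'b' = {B,T1}  orig:{B}
  T[1,2] 'ab' = {B,S}

Original NTs in T[1,2] deriving "ab": ["B", "S"]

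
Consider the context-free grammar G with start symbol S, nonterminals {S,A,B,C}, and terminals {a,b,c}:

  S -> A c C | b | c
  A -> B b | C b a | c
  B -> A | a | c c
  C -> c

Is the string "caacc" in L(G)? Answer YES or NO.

Convert to CNF:
  S -> A X5 | b | c
  A -> B T0 | C X3 | c
  B -> B T0 | C X4 | T2 T2 | a | c
  C -> c
  T0 -> b
  T1 -> a
  T2 -> c
  X3 -> T0 T1
  X4 -> T0 T1
  X5 -> T2 C

CYK table (by increasing span):
  cell(0,0) c: {A,B,C,S,T2}  orig:{A,B,C,S}
  cell(1,1) a: {B,T1}  orig:{B}
  cell(2,2) a: {B,T1}  orig:{B}
  cell(3,3) c: {A,B,C,S,T2}  orig:{A,B,C,S}
  cell(4,4) c: {A,B,C,S,T2}  orig:{A,B,C,S}
  cell(0,1) ca: ∅
  cell(1,2) aa: ∅
  cell(2,3) ac: ∅
  cell(3,4) cc: {B,X5}  orig:{B}
  cell(0,2) caa: ∅
  cell(1,3) aac: ∅
  cell(2,4) acc: ∅
  cell(0,3) caac: ∅
  cell(1,4) aacc: ∅
  cell(0,4) caacc: ∅

S ∉ T[0,4] ⇒ NO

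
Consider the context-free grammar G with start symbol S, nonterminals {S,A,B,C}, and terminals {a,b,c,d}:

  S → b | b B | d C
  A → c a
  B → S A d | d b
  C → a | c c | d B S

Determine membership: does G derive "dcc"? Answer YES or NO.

CNF form of G:
  S -> T2 C | T3 B | b
  A -> T0 T1
  B -> S X4 | T2 T3
  C -> T0 T0 | T2 X5 | a
  T0 -> c
  T1 -> a
  T2 -> d
  T3 -> b
  X4 -> A T2
  X5 -> B S

Fill CYK table bottom-up:
  T[0,0] 'd' = {T2}  orig:{}
  T[1,1] 'c' = {T0}  orig:{}
  T[2,2] 'c' = {T0}  orig:{}
  T[0,1] 'dc' = ∅
  T[1,2] 'cc' = {C}
  T[0,2] 'dcc' = {S}

S ∈ T[0,2] ⇒ YES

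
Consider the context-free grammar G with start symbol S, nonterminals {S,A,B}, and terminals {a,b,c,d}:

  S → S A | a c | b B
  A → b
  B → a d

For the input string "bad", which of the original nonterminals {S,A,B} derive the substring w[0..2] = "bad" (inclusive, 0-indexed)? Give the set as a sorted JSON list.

Convert to CNF:
  S -> S A | T0 T2 | T3 B
  A -> b
  B -> T0 T1
  T0 -> a
  T1 -> d
  T2 -> c
  T3 -> b

CYK table (by increasing span), restricted to cells inside w[0..2]:
  T[0,0] 'b' = {A,T3}  orig:{A}
  T[1,1] 'a' = {T0}  orig:{}
  T[2,2] 'd' = {T1}  orig:{}
  T[0,1] 'ba' = ∅
  T[1,2] 'ad' = {B}
  T[0,2] 'bad' = {S}

Original NTs in T[0,2] deriving "bad": ["S"]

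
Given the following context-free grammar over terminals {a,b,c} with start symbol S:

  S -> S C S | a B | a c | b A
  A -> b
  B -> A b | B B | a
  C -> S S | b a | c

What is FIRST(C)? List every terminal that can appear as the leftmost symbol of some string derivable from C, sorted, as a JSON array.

Compute FIRST by fixpoint:
iter 1:
  A via A→b: +{b}
  B via B→A b: +{b}
  B via B→a: +{a}
  C via C→b a: +{b}
  C via C→c: +{c}
  S via S→a B: +{a}
  S via S→b A: +{b}
  S: {a,b}  A: {b}  B: {a,b}  C: {b,c}
iter 2:
  C via C→S S: +{a}
  S: {a,b}  A: {b}  B: {a,b}  C: {a,b,c}
iter 3: (no change)
  S: {a,b}  A: {b}  B: {a,b}  C: {a,b,c}

FIRST(C) = ["a", "b", "c"]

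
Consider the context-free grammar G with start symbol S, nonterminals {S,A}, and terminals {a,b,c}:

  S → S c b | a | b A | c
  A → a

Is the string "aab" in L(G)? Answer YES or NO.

Convert to CNF:
  S -> S X2 | T1 A | a | c
  A -> a
  T0 -> c
  T1 -> b
  X2 -> T0 T1

CYK fill:
  T[0,0] 'a' = {A,S}
  T[1,1] 'a' = {A,S}
  T[2,2] 'b' = {T1}  orig:{}
  T[0,1] 'aa' = ∅
  T[1,2] 'ab' = ∅
  T[0,2] 'aab' = ∅

S ∉ T[0,2] ⇒ NO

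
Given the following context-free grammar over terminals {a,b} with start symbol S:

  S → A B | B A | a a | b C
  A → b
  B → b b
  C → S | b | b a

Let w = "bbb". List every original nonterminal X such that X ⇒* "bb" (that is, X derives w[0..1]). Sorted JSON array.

CNF form of G:
  S -> A B | B A | T0 C | T1 T1
  A -> b
  B -> T0 T0
  C -> A B | B A | T0 C | T0 T1 | T1 T1 | b
  T0 -> b
  T1 -> a

Fill CYK table bottom-up — only the sub-triangle for w[0..1]:
  cell(0,0) b: {A,C,T0}  orig:{A,C}
  cell(1,1) b: {A,C,T0}  orig:{A,C}
  cell(0,1) bb: {B,C,S}

Original NTs in T[0,1] deriving "bb": ["B", "C", "S"]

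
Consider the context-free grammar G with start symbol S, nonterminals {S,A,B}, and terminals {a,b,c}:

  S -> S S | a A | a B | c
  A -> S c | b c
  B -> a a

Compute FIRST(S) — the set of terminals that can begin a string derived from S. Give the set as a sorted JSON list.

FIRST iteration:
iter 1:
  A via A→b c: +{b}
  B via B→a a: +{a}
  S via S→a A: +{a}
  S via S→c: +{c}
  FIRST(S)={a,c}  FIRST(A)={b}  FIRST(B)={a}
iter 2:
  A via A→S c: +{a,c}
  FIRST(S)={a,c}  FIRST(A)={a,b,c}  FIRST(B)={a}
iter 3: done
  FIRST(S)={a,c}  FIRST(A)={a,b,c}  FIRST(B)={a}

FIRST(S) = ["a", "c"]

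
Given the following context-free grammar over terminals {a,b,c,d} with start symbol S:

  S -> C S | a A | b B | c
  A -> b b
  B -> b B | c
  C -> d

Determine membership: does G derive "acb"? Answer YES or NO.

CNF form of G:
  S -> C S | T0 B | T1 A | c
  A -> T0 T0
  B -> T0 B | c
  C -> d
  T0 -> b
  T1 -> a

CYK table (by increasing span):
  [0..0]={T1}  "a"  orig:{}
  [1..1]={B,S}  "c"
  [2..2]={T0}  "b"  orig:{}
  [0..1]=∅  "ac"
  [1..2]=∅  "cb"
  [0..2]=∅  "acb"

S ∉ T[0,2] ⇒ NO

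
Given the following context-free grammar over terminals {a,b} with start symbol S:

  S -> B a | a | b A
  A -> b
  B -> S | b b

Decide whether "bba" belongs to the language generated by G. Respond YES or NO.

CNF form of G:
  S -> B T0 | T1 A | a
  A -> b
  B -> B T0 | T1 A | T1 T1 | a
  T0 -> a
  T1 -> b

Fill CYK table bottom-up:
  [0..0]={A,T1}  "b"  orig:{A}
  [1..1]={A,T1}  "b"  orig:{A}
  [2..2]={B,S,T0}  "a"  orig:{B,S}
  [0..1]={B,S}  "bb"
  [1..2]=∅  "ba"
  [0..2]={B,S}  "bba"

S ∈ T[0,2] ⇒ YES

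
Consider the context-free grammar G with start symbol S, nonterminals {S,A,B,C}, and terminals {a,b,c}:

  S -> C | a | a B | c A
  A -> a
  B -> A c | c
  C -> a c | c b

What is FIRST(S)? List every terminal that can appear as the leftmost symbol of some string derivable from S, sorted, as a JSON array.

Compute FIRST by fixpoint:
round 1:
  A via A→a: +{a}
  B via B→A c: +{a}
  B via B→c: +{c}
  C via C→a c: +{a}
  C via C→c b: +{c}
  S via S→C: +{a,c}
  FIRST(S)={a,c}  FIRST(A)={a}  FIRST(B)={a,c}  FIRST(C)={a,c}
round 2: — fixpoint
  FIRST(S)={a,c}  FIRST(A)={a}  FIRST(B)={a,c}  FIRST(C)={a,c}

FIRST(S) = ["a", "c"]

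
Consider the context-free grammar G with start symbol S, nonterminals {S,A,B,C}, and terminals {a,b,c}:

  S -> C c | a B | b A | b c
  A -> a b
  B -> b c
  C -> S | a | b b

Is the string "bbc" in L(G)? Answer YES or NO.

CNF form of G:
  S -> C T2 | T0 B | T1 A | T1 T2
  A -> T0 T1
  B -> T1 T2
  C -> C T2 | T0 B | T1 A | T1 T1 | T1 T2 | a
  T0 -> a
  T1 -> b
  T2 -> c

CYK table (by increasing span):
  cell(0,0) b: {T1}  orig:{}
  cell(1,1) b: {T1}  orig:{}
  cell(2,2) c: {T2}  orig:{}
  cell(0,1) bb: {C}
  cell(1,2) bc: {B,C,S}
  cell(0,2) bbc: {C,S}

S ∈ T[0,2] ⇒ YES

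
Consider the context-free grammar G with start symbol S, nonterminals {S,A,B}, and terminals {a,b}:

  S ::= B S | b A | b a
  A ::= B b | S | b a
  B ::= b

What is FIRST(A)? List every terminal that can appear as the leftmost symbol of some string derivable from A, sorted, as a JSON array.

FIRST sets, iterate to fixpoint:
[1]
  A via A→b a: +{b}
  B via B→b: +{b}
  S via S→B S: +{b}
  FIRST(S)={b}  FIRST(A)={b}  FIRST(B)={b}
[2] (stable)
  FIRST(S)={b}  FIRST(A)={b}  FIRST(B)={b}

FIRST(A) = ["b"]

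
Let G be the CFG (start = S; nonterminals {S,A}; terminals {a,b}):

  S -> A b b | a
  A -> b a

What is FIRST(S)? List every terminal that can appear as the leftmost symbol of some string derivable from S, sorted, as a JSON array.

FIRST sets, iterate to fixpoint:
round 1:
  A via A→b a: +{b}
  S via S→A b b: +{b}
  S via S→a: +{a}
  FIRST[S]={a,b}  FIRST[A]={b}
round 2: (stable)
  FIRST[S]={a,b}  FIRST[A]={b}

FIRST(S) = ["a", "b"]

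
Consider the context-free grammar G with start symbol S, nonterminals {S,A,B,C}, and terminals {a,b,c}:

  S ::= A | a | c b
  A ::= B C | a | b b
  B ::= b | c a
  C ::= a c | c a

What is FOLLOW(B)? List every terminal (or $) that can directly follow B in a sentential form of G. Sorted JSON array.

FIRST iteration:
round 1:
  A via A→a: +{a}
  A via A→b b: +{b}
  B via B→b: +{b}
  B via B→c a: +{c}
  C via C→a c: +{a}
  C via C→c a: +{c}
  S via S→A: +{a,b}
  S via S→c b: +{c}
  FIRST(S)={a,b,c}  FIRST(A)={a,b}  FIRST(B)={b,c}  FIRST(C)={a,c}
round 2:
  A via A→B C: +{c}
  FIRST(S)={a,b,c}  FIRST(A)={a,b,c}  FIRST(B)={b,c}  FIRST(C)={a,c}
round 3: done
  FIRST(S)={a,b,c}  FIRST(A)={a,b,c}  FIRST(B)={b,c}  FIRST(C)={a,c}

FOLLOW sets:
initialize: $ ∈ FOLLOW(S)
iter 1:
  A→B C: FOLLOW(B) ⊇ FIRST(C) = {a,c}; new: +{a,c}
  S→A: FOLLOW(A) ⊇ FOLLOW(S) ⊇ {$}; new: +{$}
  FOLLOW[S]={$}  FOLLOW[A]={$}  FOLLOW[B]={a,c}  FOLLOW[C]={}
iter 2:
  A→B C: FOLLOW(C) ⊇ FOLLOW(A) ⊇ {$}; new: +{$}
  FOLLOW[S]={$}  FOLLOW[A]={$}  FOLLOW[B]={a,c}  FOLLOW[C]={$}
iter 3: (stable)
  FOLLOW[S]={$}  FOLLOW[A]={$}  FOLLOW[B]={a,c}  FOLLOW[C]={$}

FOLLOW(B) = ["a", "c"]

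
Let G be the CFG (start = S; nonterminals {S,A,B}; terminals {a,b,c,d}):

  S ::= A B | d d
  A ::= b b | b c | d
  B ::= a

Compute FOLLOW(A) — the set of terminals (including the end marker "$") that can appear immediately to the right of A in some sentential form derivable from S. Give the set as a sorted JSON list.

FIRST sets, iterate to fixpoint:
iter 1:
  A via A→b b: +{b}
  A via A→d: +{d}
  B via B→a: +{a}
  S via S→A B: +{b,d}
  FIRST(S)={b,d}  FIRST(A)={b,d}  FIRST(B)={a}
iter 2: (no change)
  FIRST(S)={b,d}  FIRST(A)={b,d}  FIRST(B)={a}

FOLLOW iteration:
FOLLOW(S) := {$}
round 1:
  S→A B: FOLLOW(A) ⊇ FIRST(B) = {a}; new: +{a}
  S→A B: FOLLOW(B) ⊇ FOLLOW(S) ⊇ {$}; new: +{$}
  FOLLOW[S]={$}  FOLLOW[A]={a}  FOLLOW[B]={$}
round 2: (stable)
  FOLLOW[S]={$}  FOLLOW[A]={a}  FOLLOW[B]={$}

FOLLOW(A) = ["a"]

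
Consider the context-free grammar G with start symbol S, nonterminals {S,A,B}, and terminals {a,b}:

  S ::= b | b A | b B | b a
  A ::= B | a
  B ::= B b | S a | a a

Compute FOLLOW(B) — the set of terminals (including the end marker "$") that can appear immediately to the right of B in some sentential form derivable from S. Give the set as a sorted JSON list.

Compute FIRST by fixpoint:
[1]
  A via A→a: +{a}
  B via B→a a: +{a}
  S via S→b: +{b}
  FIRST[S]={b}  FIRST[A]={a}  FIRST[B]={a}
[2]
  B via B→S a: +{b}
  FIRST[S]={b}  FIRST[A]={a}  FIRST[B]={a,b}
[3]
  A via A→B: +{b}
  FIRST[S]={b}  FIRST[A]={a,b}  FIRST[B]={a,b}
[4] done
  FIRST[S]={b}  FIRST[A]={a,b}  FIRST[B]={a,b}

Compute FOLLOW by fixpoint:
initialize: $ ∈ FOLLOW(S)
[1]
  B→B b: FOLLOW(B) ⊇ FIRST(b) = {b}; new: +{b}
  B→S a: FOLLOW(S) ⊇ FIRST(a) = {a}; new: +{a}
  S→b A: FOLLOW(A) ⊇ FOLLOW(S) ⊇ {$,a}; new: +{$,a}
  S→b B: FOLLOW(B) ⊇ FOLLOW(S) ⊇ {$,a}; new: +{$,a}
  S: {$,a}  A: {$,a}  B: {$,a,b}
[2] (no change)
  S: {$,a}  A: {$,a}  B: {$,a,b}

FOLLOW(B) = ["$", "a", "b"]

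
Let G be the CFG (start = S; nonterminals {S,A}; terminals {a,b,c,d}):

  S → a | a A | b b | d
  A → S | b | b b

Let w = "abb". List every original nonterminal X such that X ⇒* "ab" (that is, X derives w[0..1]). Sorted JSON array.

Convert to CNF:
  S -> T0 A | T1 T1 | a | d
  A -> T0 A | T1 T1 | a | b | d
  T0 -> a
  T1 -> b

CYK table (by increasing span) — only the sub-triangle for w[0..1]:
  [0..0]={A,S,T0}  "a"  orig:{A,S}
  [1..1]={A,T1}  "b"  orig:{A}
  [0..1]={A,S}  "ab"

Original NTs in T[0,1] deriving "ab": ["A", "S"]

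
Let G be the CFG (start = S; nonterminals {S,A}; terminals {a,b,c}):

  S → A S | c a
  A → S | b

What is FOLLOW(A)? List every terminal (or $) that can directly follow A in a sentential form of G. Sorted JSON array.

FIRST iteration:
[1]
  A via A→b: +{b}
  S via S→A S: +{b}
  S via S→c a: +{c}
  S: {b,c}  A: {b}
[2]
  A via A→S: +{c}
  S: {b,c}  A: {b,c}
[3] done
  S: {b,c}  A: {b,c}

FOLLOW iteration:
initialize: $ ∈ FOLLOW(S)
iter 1:
  S→A S: FOLLOW(A) ⊇ FIRST(S) = {b,c}; new: +{b,c}
  FOLLOW(S)={$}  FOLLOW(A)={b,c}
iter 2:
  A→S: FOLLOW(S) ⊇ FOLLOW(A) ⊇ {b,c}; new: +{b,c}
  FOLLOW(S)={$,b,c}  FOLLOW(A)={b,c}
iter 3: (stable)
  FOLLOW(S)={$,b,c}  FOLLOW(A)={b,c}

FOLLOW(A) = ["b", "c"]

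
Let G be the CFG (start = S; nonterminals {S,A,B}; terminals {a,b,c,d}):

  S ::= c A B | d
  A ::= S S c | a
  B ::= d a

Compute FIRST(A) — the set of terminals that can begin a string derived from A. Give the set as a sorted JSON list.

FIRST iteration:
round 1:
  A via A→a: +{a}
  B via B→d a: +{d}
  S via S→c A B: +{c}
  S via S→d: +{d}
  FIRST[S]={c,d}  FIRST[A]={a}  FIRST[B]={d}
round 2:
  A via A→S S c: +{c,d}
  FIRST[S]={c,d}  FIRST[A]={a,c,d}  FIRST[B]={d}
round 3: (no change)
  FIRST[S]={c,d}  FIRST[A]={a,c,d}  FIRST[B]={d}

FIRST(A) = ["a", "c", "d"]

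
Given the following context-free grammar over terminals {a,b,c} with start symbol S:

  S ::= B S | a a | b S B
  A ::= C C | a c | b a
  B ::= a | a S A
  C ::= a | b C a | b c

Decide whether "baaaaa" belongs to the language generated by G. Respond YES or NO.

CNF form of G:
  S -> B S | T0 T0 | T2 X5
  A -> C C | T0 T1 | T2 T0
  B -> T0 X3 | a
  C -> T2 T1 | T2 X4 | a
  T0 -> a
  T1 -> c
  T2 -> b
  X3 -> S A
  X4 -> C T0
  X5 -> S B

CYK table (by increasing span):
  [0..0]={T2}  "b"  orig:{}
  [1..1]={B,C,T0}  "a"  orig:{B,C}
  [2..2]={B,C,T0}  "a"  orig:{B,C}
  [3..3]={B,C,T0}  "a"  orig:{B,C}
  [4..4]={B,C,T0}  "a"  orig:{B,C}
  [5..5]={B,C,T0}  "a"  orig:{B,C}
  [0..1]={A}  "ba"
  [1..2]={A,S,X4}  "aa"  orig:{A,S}
  [2..3]={A,S,X4}  "aa"  orig:{A,S}
  [3..4]={A,S,X4}  "aa"  orig:{A,S}
  [4..5]={A,S,X4}  "aa"  orig:{A,S}
  [0..2]={C}  "baa"
  [1..3]={S,X5}  "aaa"  orig:{S}
  [2..4]={S,X5}  "aaa"  orig:{S}
  [3..5]={S,X5}  "aaa"  orig:{S}
  [0..3]={A,S,X4}  "baaa"  orig:{A,S}
  [1..4]={S,X3,X5}  "aaaa"  orig:{S}
  [2..5]={S,X3,X5}  "aaaa"  orig:{S}
  [0..4]={S,X5}  "baaaa"  orig:{S}
  [1..5]={B,S,X3,X5}  "aaaaa"  orig:{B,S}
  [0..5]={S,X3,X5}  "baaaaa"  orig:{S}

S ∈ T[0,5] ⇒ YES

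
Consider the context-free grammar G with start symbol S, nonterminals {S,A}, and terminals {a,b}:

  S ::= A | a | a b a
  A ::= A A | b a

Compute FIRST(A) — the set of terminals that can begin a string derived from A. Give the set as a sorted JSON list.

FIRST sets, iterate to fixpoint:
[1]
  A via A→b a: +{b}
  S via S→A: +{b}
  S via S→a: +{a}
  FIRST[S]={a,b}  FIRST[A]={b}
[2] — fixpoint
  FIRST[S]={a,b}  FIRST[A]={b}

FIRST(A) = ["b"]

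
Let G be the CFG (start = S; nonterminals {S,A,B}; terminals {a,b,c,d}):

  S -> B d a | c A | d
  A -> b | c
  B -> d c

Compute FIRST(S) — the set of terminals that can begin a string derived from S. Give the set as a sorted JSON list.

FIRST iteration:
pass 1:
  A via A→b: +{b}
  A via A→c: +{c}
  B via B→d c: +{d}
  S via S→B d a: +{d}
  S via S→c A: +{c}
  S: {c,d}  A: {b,c}  B: {d}
pass 2: (stable)
  S: {c,d}  A: {b,c}  B: {d}

FIRST(S) = ["c", "d"]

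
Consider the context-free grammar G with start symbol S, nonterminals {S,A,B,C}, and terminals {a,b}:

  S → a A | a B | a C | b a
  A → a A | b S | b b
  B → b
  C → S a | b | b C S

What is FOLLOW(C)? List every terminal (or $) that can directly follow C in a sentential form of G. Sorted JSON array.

FIRST sets, iterate to fixpoint:
round 1:
  A via A→a A: +{a}
  A via A→b S: +{b}
  B via B→b: +{b}
  C via C→b: +{b}
  S via S→a A: +{a}
  S via S→b a: +{b}
  FIRST(S)={a,b}  FIRST(A)={a,b}  FIRST(B)={b}  FIRST(C)={b}
round 2:
  C via C→S a: +{a}
  FIRST(S)={a,b}  FIRST(A)={a,b}  FIRST(B)={b}  FIRST(C)={a,b}
round 3: — fixpoint
  FIRST(S)={a,b}  FIRST(A)={a,b}  FIRST(B)={b}  FIRST(C)={a,b}

FOLLOW iteration:
seed FOLLOW(S) with $
round 1:
  C→S a: FOLLOW(S) ⊇ FIRST(a) = {a}; new: +{a}
  C→b C S: FOLLOW(C) ⊇ FIRST(S) = {a,b}; new: +{a,b}
  C→b C S: FOLLOW(S) ⊇ FOLLOW(C) ⊇ {a,b}; new: +{b}
  S→a A: FOLLOW(A) ⊇ FOLLOW(S) ⊇ {$,a,b}; new: +{$,a,b}
  S→a B: FOLLOW(B) ⊇ FOLLOW(S) ⊇ {$,a,b}; new: +{$,a,b}
  S→a C: FOLLOW(C) ⊇ FOLLOW(S) ⊇ {$,a,b}; new: +{$}
  S: {$,a,b}  A: {$,a,b}  B: {$,a,b}  C: {$,a,b}
round 2: — fixpoint
  S: {$,a,b}  A: {$,a,b}  B: {$,a,b}  C: {$,a,b}

FOLLOW(C) = ["$", "a", "b"]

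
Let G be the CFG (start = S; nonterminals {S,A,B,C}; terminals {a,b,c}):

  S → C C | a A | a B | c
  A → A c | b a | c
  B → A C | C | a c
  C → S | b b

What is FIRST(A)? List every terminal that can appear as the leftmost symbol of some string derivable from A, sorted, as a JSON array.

Compute FIRST by fixpoint:
round 1:
  A via A→b a: +{b}
  A via A→c: +{c}
  B via B→A C: +{b,c}
  B via B→a c: +{a}
  C via C→b b: +{b}
  S via S→C C: +{b}
  S via S→a A: +{a}
  S via S→c: +{c}
  FIRST[S]={a,b,c}  FIRST[A]={b,c}  FIRST[B]={a,b,c}  FIRST[C]={b}
round 2:
  C via C→S: +{a,c}
  FIRST[S]={a,b,c}  FIRST[A]={b,c}  FIRST[B]={a,b,c}  FIRST[C]={a,b,c}
round 3: — fixpoint
  FIRST[S]={a,b,c}  FIRST[A]={b,c}  FIRST[B]={a,b,c}  FIRST[C]={a,b,c}

FIRST(A) = ["b", "c"]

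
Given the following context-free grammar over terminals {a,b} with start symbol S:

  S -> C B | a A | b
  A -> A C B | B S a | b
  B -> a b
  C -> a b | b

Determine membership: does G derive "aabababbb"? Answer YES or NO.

CNF form of G:
  S -> C B | T0 A | b
  A -> A X2 | B X3 | b
  B -> T0 T1
  C -> T0 T1 | b
  T0 -> a
  T1 -> b
  X2 -> C B
  X3 -> S T0

Fill CYK table bottom-up:
  T[0,0] 'a' = {T0}  orig:{}
  T[1,1] 'a' = {T0}  orig:{}
  T[2,2] 'b' = {A,C,S,T1}  orig:{A,C,S}
  T[3,3] 'a' = {T0}  orig:{}
  T[4,4] 'b' = {A,C,S,T1}  orig:{A,C,S}
  T[5,5] 'a' = {T0}  orig:{}
  T[6,6] 'b' = {A,C,S,T1}  orig:{A,C,S}
  T[7,7] 'b' = {A,C,S,T1}  orig:{A,C,S}
  T[8,8] 'b' = {A,C,S,T1}  orig:{A,C,S}
  T[0,1] 'aa' = ∅
  T[1,2] 'ab' = {B,C,S}
  T[2,3] 'ba' = {X3}  orig:{}
  T[3,4] 'ab' = {B,C,S}
  T[4,5] 'ba' = {X3}  orig:{}
  T[5,6] 'ab' = {B,C,S}
  T[6,7] 'bb' = ∅
  T[7,8] 'bb' = ∅
  T[0,2] 'aab' = ∅
  T[1,3] 'aba' = {X3}  orig:{}
  T[2,4] 'bab' = {S,X2}  orig:{S}
  T[3,5] 'aba' = {X3}  orig:{}
  T[4,6] 'bab' = {S,X2}  orig:{S}
  T[5,7] 'abb' = ∅
  T[6,8] 'bbb' = ∅
  T[0,3] 'aaba' = ∅
  T[1,4] 'abab' = {S,X2}  orig:{S}
  T[2,5] 'baba' = {X3}  orig:{}
  T[3,6] 'abab' = {S,X2}  orig:{S}
  T[4,7] 'babb' = ∅
  T[5,8] 'abbb' = ∅
  T[0,4] 'aabab' = ∅
  T[1,5] 'ababa' = {A,X3}  orig:{A}
  T[2,6] 'babab' = {A}
  T[3,7] 'ababb' = ∅
  T[4,8] 'babbb' = ∅
  T[0,5] 'aababa' = {S}
  T[1,6] 'ababab' = {S}
  T[2,7] 'bababb' = ∅
  T[3,8] 'ababbb' = ∅
  T[0,6] 'aababab' = ∅
  T[1,7] 'abababb' = ∅
  T[2,8] 'bababbb' = ∅
  T[0,7] 'aabababb' = ∅
  T[1,8] 'abababbb' = ∅
  T[0,8] 'aabababbb' = ∅

S ∉ T[0,8] ⇒ NO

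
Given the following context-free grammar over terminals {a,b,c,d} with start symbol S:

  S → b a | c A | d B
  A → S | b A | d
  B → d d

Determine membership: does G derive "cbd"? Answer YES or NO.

CNF form of G:
  S -> T0 T1 | T2 A | T3 B
  A -> T0 A | T0 T1 | T2 A | T3 B | d
  B -> T3 T3
  T0 -> b
  T1 -> a
  T2 -> c
  T3 -> d

CYK table (by increasing span):
  cell(0,0) c: {T2}  orig:{}
  cell(1,1) b: {T0}  orig:{}
  cell(2,2) d: {A,T3}  orig:{A}
  cell(0,1) cb: ∅
  cell(1,2) bd: {A}
  cell(0,2) cbd: {A,S}

S ∈ T[0,2] ⇒ YES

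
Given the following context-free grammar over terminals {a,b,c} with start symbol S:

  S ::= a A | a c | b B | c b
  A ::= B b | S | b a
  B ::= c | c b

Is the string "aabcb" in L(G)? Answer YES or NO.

CNF form of G:
  S -> T0 B | T1 A | T1 T2 | T2 T0
  A -> B T0 | T0 B | T0 T1 | T1 A | T1 T2 | T2 T0
  B -> T2 T0 | c
  T0 -> b
  T1 -> a
  T2 -> c

CYK fill:
  [0..0]={T1}  "a"  orig:{}
  [1..1]={T1}  "a"  orig:{}
  [2..2]={T0}  "b"  orig:{}
  [3..3]={B,T2}  "c"  orig:{B}
  [4..4]={T0}  "b"  orig:{}
  [0..1]=∅  "aa"
  [1..2]=∅  "ab"
  [2..3]={A,S}  "bc"
  [3..4]={A,B,S}  "cb"
  [0..2]=∅  "aab"
  [1..3]={A,S}  "abc"
  [2..4]={A,S}  "bcb"
  [0..3]={A,S}  "aabc"
  [1..4]={A,S}  "abcb"
  [0..4]={A,S}  "aabcb"

S ∈ T[0,4] ⇒ YES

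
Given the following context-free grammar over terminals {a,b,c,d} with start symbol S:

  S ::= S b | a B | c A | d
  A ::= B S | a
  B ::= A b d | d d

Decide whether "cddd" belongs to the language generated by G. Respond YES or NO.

Convert to CNF:
  S -> S T0 | T2 B | T3 A | d
  A -> B S | a
  B -> A X4 | T1 T1
  T0 -> b
  T1 -> d
  T2 -> a
  T3 -> c
  X4 -> T0 T1

Fill CYK table bottom-up:
  T[0,0] 'c' = {T3}  orig:{}
  T[1,1] 'd' = {S,T1}  orig:{S}
  T[2,2] 'd' = {S,T1}  orig:{S}
  T[3,3] 'd' = {S,T1}  orig:{S}
  T[0,1] 'cd' = ∅
  T[1,2] 'dd' = {B}
  T[2,3] 'dd' = {B}
  T[0,2] 'cdd' = ∅
  T[1,3] 'ddd' = {A}
  T[0,3] 'cddd' = {S}

S ∈ T[0,3] ⇒ YES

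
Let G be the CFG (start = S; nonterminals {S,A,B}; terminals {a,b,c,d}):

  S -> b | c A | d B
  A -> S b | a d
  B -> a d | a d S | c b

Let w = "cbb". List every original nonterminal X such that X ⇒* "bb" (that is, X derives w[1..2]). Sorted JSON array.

CNF form of G:
  S -> T2 B | T3 A | b
  A -> S T0 | T1 T2
  B -> T1 T2 | T1 X4 | T3 T0
  T0 -> b
  T1 -> a
  T2 -> d
  T3 -> c
  X4 -> T2 S

CYK fill, restricted to cells inside w[1..2]:
  T[1,1] 'b' = {S,T0}  orig:{S}
  T[2,2] 'b' = {S,T0}  orig:{S}
  T[1,2] 'bb' = {A}

Original NTs in T[1,2] deriving "bb": ["A"]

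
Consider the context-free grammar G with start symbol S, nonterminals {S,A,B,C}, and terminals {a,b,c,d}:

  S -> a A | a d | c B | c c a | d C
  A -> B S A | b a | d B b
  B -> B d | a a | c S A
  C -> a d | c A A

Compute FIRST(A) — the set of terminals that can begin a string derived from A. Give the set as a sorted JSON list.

Compute FIRST by fixpoint:
round 1:
  A via A→b a: +{b}
  A via A→d B b: +{d}
  B via B→a a: +{a}
  B via B→c S A: +{c}
  C via C→a d: +{a}
  C via C→c A A: +{c}
  S via S→a A: +{a}
  S via S→c B: +{c}
  S via S→d C: +{d}
  FIRST(S)={a,c,d}  FIRST(A)={b,d}  FIRST(B)={a,c}  FIRST(C)={a,c}
round 2:
  A via A→B S A: +{a,c}
  FIRST(S)={a,c,d}  FIRST(A)={a,b,c,d}  FIRST(B)={a,c}  FIRST(C)={a,c}
round 3: — fixpoint
  FIRST(S)={a,c,d}  FIRST(A)={a,b,c,d}  FIRST(B)={a,c}  FIRST(C)={a,c}

FIRST(A) = ["a", "b", "c", "d"]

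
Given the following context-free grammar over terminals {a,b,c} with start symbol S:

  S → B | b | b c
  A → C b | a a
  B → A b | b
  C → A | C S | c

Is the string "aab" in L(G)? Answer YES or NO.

Convert to CNF:
  S -> A T0 | T0 T2 | b
  A -> C T0 | T1 T1
  B -> A T0 | b
  C -> C S | C T0 | T1 T1 | c
  T0 -> b
  T1 -> a
  T2 -> c

CYK fill:
  [0..0]={T1}  "a"  orig:{}
  [1..1]={T1}  "a"  orig:{}
  [2..2]={B,S,T0}  "b"  orig:{B,S}
  [0..1]={A,C}  "aa"
  [1..2]=∅  "ab"
  [0..2]={A,B,C,S}  "aab"

S ∈ T[0,2] ⇒ YES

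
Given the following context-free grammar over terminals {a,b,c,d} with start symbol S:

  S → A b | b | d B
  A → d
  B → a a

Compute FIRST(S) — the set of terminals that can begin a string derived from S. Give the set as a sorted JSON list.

Compute FIRST by fixpoint:
iter 1:
  A via A→d: +{d}
  B via B→a a: +{a}
  S via S→A b: +{d}
  S via S→b: +{b}
  FIRST(S)={b,d}  FIRST(A)={d}  FIRST(B)={a}
iter 2: — fixpoint
  FIRST(S)={b,d}  FIRST(A)={d}  FIRST(B)={a}

FIRST(S) = ["b", "d"]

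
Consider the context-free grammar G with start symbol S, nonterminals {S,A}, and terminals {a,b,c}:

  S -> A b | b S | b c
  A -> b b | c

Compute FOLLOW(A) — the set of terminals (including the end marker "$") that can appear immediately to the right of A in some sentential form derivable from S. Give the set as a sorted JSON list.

FIRST iteration:
iter 1:
  A via A→b b: +{b}
  A via A→c: +{c}
  S via S→A b: +{b,c}
  FIRST(S)={b,c}  FIRST(A)={b,c}
iter 2: — fixpoint
  FIRST(S)={b,c}  FIRST(A)={b,c}

FOLLOW iteration:
FOLLOW(S) := {$}
[1]
  S→A b: FOLLOW(A) ⊇ FIRST(b) = {b}; new: +{b}
  FOLLOW(S)={$}  FOLLOW(A)={b}
[2] (no change)
  FOLLOW(S)={$}  FOLLOW(A)={b}

FOLLOW(A) = ["b"]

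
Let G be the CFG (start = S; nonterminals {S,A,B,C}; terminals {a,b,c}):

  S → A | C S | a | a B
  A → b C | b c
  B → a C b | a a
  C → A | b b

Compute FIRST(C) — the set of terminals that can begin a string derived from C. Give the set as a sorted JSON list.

Compute FIRST by fixpoint:
iter 1:
  A via A→b C: +{b}
  B via B→a C b: +{a}
  C via C→A: +{b}
  S via S→A: +{b}
  S via S→a: +{a}
  FIRST[S]={a,b}  FIRST[A]={b}  FIRST[B]={a}  FIRST[C]={b}
iter 2: done
  FIRST[S]={a,b}  FIRST[A]={b}  FIRST[B]={a}  FIRST[C]={b}

FIRST(C) = ["b"]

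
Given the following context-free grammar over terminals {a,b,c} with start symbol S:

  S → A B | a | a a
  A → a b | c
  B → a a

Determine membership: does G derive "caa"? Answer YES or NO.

CNF form of G:
  S -> A B | T0 T0 | a
  A -> T0 T1 | c
  B -> T0 T0
  T0 -> a
  T1 -> b

CYK table (by increasing span):
  [0..0]={A}  "c"
  [1..1]={S,T0}  "a"  orig:{S}
  [2..2]={S,T0}  "a"  orig:{S}
  [0..1]=∅  "ca"
  [1..2]={B,S}  "aa"
  [0..2]={S}  "caa"

S ∈ T[0,2] ⇒ YES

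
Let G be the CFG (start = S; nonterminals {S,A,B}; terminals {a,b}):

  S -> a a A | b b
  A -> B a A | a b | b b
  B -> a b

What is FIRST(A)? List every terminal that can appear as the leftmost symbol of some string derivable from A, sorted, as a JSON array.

FIRST iteration:
iter 1:
  A via A→a b: +{a}
  A via A→b b: +{b}
  B via B→a b: +{a}
  S via S→a a A: +{a}
  S via S→b b: +{b}
  S: {a,b}  A: {a,b}  B: {a}
iter 2: (stable)
  S: {a,b}  A: {a,b}  B: {a}

FIRST(A) = ["a", "b"]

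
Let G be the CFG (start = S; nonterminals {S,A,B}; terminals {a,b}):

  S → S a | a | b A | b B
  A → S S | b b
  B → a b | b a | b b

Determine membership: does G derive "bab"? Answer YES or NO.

CNF form of G:
  S -> S T1 | T0 A | T0 B | a
  A -> S S | T0 T0
  B -> T0 T0 | T0 T1 | T1 T0
  T0 -> b
  T1 -> a

Fill CYK table bottom-up:
  cell(0,0) b: {T0}  orig:{}
  cell(1,1) a: {S,T1}  orig:{S}
  cell(2,2) b: {T0}  orig:{}
  cell(0,1) ba: {B}
  cell(1,2) ab: {B}
  cell(0,2) bab: {S}

S ∈ T[0,2] ⇒ YES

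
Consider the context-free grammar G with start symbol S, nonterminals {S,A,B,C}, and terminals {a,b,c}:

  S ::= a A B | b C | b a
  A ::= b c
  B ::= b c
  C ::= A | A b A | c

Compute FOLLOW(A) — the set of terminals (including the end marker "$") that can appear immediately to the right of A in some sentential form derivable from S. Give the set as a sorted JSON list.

Compute FIRST by fixpoint:
pass 1:
  A via A→b c: +{b}
  B via B→b c: +{b}
  C via C→A: +{b}
  C via C→c: +{c}
  S via S→a A B: +{a}
  S via S→b C: +{b}
  S: {a,b}  A: {b}  B: {b}  C: {b,c}
pass 2: done
  S: {a,b}  A: {b}  B: {b}  C: {b,c}

FOLLOW sets:
seed FOLLOW(S) with $
iter 1:
  C→A b A: FOLLOW(A) ⊇ FIRST(b) = {b}; new: +{b}
  S→a A B: FOLLOW(B) ⊇ FOLLOW(S) ⊇ {$}; new: +{$}
  S→b C: FOLLOW(C) ⊇ FOLLOW(S) ⊇ {$}; new: +{$}
  FOLLOW(S)={$}  FOLLOW(A)={b}  FOLLOW(B)={$}  FOLLOW(C)={$}
iter 2:
  C→A: FOLLOW(A) ⊇ FOLLOW(C) ⊇ {$}; new: +{$}
  FOLLOW(S)={$}  FOLLOW(A)={$,b}  FOLLOW(B)={$}  FOLLOW(C)={$}
iter 3: done
  FOLLOW(S)={$}  FOLLOW(A)={$,b}  FOLLOW(B)={$}  FOLLOW(C)={$}

FOLLOW(A) = ["$", "b"]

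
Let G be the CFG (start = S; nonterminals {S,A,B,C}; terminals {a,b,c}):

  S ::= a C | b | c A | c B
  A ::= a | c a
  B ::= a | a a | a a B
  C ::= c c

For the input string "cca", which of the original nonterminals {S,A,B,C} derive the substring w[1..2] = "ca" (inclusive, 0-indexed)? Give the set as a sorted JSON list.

CNF form of G:
  S -> T0 A | T0 B | T1 C | b
  A -> T0 T1 | a
  B -> T1 T1 | T1 X2 | a
  C -> T0 T0
  T0 -> c
  T1 -> a
  X2 -> T1 B

CYK table (by increasing span), restricted to cells inside w[1..2]:
  [1..1]={T0}  "c"  orig:{}
  [2..2]={A,B,T1}  "a"  orig:{A,B}
  [1..2]={A,S}  "ca"

Original NTs in T[1,2] deriving "ca": ["A", "S"]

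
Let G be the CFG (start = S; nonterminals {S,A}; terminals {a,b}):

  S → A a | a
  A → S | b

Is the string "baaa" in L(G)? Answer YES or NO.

Convert to CNF:
  S -> A T0 | a
  A -> A T0 | a | b
  T0 -> a

CYK fill:
  [0..0]={A}  "b"
  [1..1]={A,S,T0}  "a"  orig:{A,S}
  [2..2]={A,S,T0}  "a"  orig:{A,S}
  [3..3]={A,S,T0}  "a"  orig:{A,S}
  [0..1]={A,S}  "ba"
  [1..2]={A,S}  "aa"
  [2..3]={A,S}  "aa"
  [0..2]={A,S}  "baa"
  [1..3]={A,S}  "aaa"
  [0..3]={A,S}  "baaa"

S ∈ T[0,3] ⇒ YES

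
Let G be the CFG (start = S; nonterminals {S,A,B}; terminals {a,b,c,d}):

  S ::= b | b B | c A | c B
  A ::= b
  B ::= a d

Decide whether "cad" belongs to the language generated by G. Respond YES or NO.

CNF form of G:
  S -> T2 B | T3 A | T3 B | b
  A -> b
  B -> T0 T1
  T0 -> a
  T1 -> d
  T2 -> b
  T3 -> c

CYK fill:
  [0..0]={T3}  "c"  orig:{}
  [1..1]={T0}  "a"  orig:{}
  [2..2]={T1}  "d"  orig:{}
  [0..1]=∅  "ca"
  [1..2]={B}  "ad"
  [0..2]={S}  "cad"

S ∈ T[0,2] ⇒ YES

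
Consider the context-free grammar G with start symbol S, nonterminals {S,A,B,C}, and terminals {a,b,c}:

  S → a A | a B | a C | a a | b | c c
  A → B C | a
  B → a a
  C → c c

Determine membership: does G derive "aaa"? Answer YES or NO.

Convert to CNF:
  S -> T0 A | T0 B | T0 C | T0 T0 | T1 T1 | b
  A -> B C | a
  B -> T0 T0
  C -> T1 T1
  T0 -> a
  T1 -> c

Fill CYK table bottom-up:
  T[0,0] 'a' = {A,T0}  orig:{A}
  T[1,1] 'a' = {A,T0}  orig:{A}
  T[2,2] 'a' = {A,T0}  orig:{A}
  T[0,1] 'aa' = {B,S}
  T[1,2] 'aa' = {B,S}
  T[0,2] 'aaa' = {S}

S ∈ T[0,2] ⇒ YES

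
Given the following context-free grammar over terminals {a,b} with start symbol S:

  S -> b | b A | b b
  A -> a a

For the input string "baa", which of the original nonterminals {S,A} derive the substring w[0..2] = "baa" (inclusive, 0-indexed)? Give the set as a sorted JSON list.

CNF form of G:
  S -> T1 A | T1 T1 | b
  A -> T0 T0
  T0 -> a
  T1 -> b

CYK fill — only the sub-triangle for w[0..2]:
  [0..0]={S,T1}  "b"  orig:{S}
  [1..1]={T0}  "a"  orig:{}
  [2..2]={T0}  "a"  orig:{}
  [0..1]=∅  "ba"
  [1..2]={A}  "aa"
  [0..2]={S}  "baa"

Original NTs in T[0,2] deriving "baa": ["S"]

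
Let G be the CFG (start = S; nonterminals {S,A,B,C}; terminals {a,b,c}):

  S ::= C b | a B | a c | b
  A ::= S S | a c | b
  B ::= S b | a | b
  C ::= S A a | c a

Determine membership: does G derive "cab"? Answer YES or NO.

CNF form of G:
  S -> C T2 | T0 B | T0 T1 | b
  A -> S S | T0 T1 | b
  B -> S T2 | a | b
  C -> S X3 | T1 T0
  T0 -> a
  T1 -> c
  T2 -> b
  X3 -> A T0

CYK fill:
  cell(0,0) c: {T1}  orig:{}
  cell(1,1) a: {B,T0}  orig:{B}
  cell(2,2) b: {A,B,S,T2}  orig:{A,B,S}
  cell(0,1) ca: {C}
  cell(1,2) ab: {S}
  cell(0,2) cab: {S}

S ∈ T[0,2] ⇒ YES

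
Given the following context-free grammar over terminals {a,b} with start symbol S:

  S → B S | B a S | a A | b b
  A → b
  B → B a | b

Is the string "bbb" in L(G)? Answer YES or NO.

Convert to CNF:
  S -> B S | B X2 | T0 A | T1 T1
  A -> b
  B -> B T0 | b
  T0 -> a
  T1 -> b
  X2 -> T0 S

CYK fill:
  cell(0,0) b: {A,B,T1}  orig:{A,B}
  cell(1,1) b: {A,B,T1}  orig:{A,B}
  cell(2,2) b: {A,B,T1}  orig:{A,B}
  cell(0,1) bb: {S}
  cell(1,2) bb: {S}
  cell(0,2) bbb: {S}

S ∈ T[0,2] ⇒ YES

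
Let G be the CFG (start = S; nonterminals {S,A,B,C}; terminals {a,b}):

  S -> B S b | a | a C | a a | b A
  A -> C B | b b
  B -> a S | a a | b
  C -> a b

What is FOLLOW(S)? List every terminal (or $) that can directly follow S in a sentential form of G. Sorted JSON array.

Compute FIRST by fixpoint:
round 1:
  A via A→b b: +{b}
  B via B→a S: +{a}
  B via B→b: +{b}
  C via C→a b: +{a}
  S via S→B S b: +{a,b}
  FIRST(S)={a,b}  FIRST(A)={b}  FIRST(B)={a,b}  FIRST(C)={a}
round 2:
  A via A→C B: +{a}
  FIRST(S)={a,b}  FIRST(A)={a,b}  FIRST(B)={a,b}  FIRST(C)={a}
round 3: — fixpoint
  FIRST(S)={a,b}  FIRST(A)={a,b}  FIRST(B)={a,b}  FIRST(C)={a}

Compute FOLLOW by fixpoint:
initialize: $ ∈ FOLLOW(S)
iter 1:
  A→C B: FOLLOW(C) ⊇ FIRST(B) = {a,b}; new: +{a,b}
  S→B S b: FOLLOW(B) ⊇ FIRST(S) = {a,b}; new: +{a,b}
  S→B S b: FOLLOW(S) ⊇ FIRST(b) = {b}; new: +{b}
  S→a C: FOLLOW(C) ⊇ FOLLOW(S) ⊇ {$,b}; new: +{$}
  S→b A: FOLLOW(A) ⊇ FOLLOW(S) ⊇ {$,b}; new: +{$,b}
  FOLLOW(S)={$,b}  FOLLOW(A)={$,b}  FOLLOW(B)={a,b}  FOLLOW(C)={$,a,b}
iter 2:
  A→C B: FOLLOW(B) ⊇ FOLLOW(A) ⊇ {$,b}; new: +{$}
  B→a S: FOLLOW(S) ⊇ FOLLOW(B) ⊇ {$,a,b}; new: +{a}
  S→b A: FOLLOW(A) ⊇ FOLLOW(S) ⊇ {$,a,b}; new: +{a}
  FOLLOW(S)={$,a,b}  FOLLOW(A)={$,a,b}  FOLLOW(B)={$,a,b}  FOLLOW(C)={$,a,b}
iter 3: (no change)
  FOLLOW(S)={$,a,b}  FOLLOW(A)={$,a,b}  FOLLOW(B)={$,a,b}  FOLLOW(C)={$,a,b}

FOLLOW(S) = ["$", "a", "b"]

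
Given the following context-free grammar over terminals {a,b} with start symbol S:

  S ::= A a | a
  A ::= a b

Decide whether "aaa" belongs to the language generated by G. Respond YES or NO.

CNF form of G:
  S -> A T0 | a
  A -> T0 T1
  T0 -> a
  T1 -> b

CYK fill:
  cell(0,0) a: {S,T0}  orig:{S}
  cell(1,1) a: {S,T0}  orig:{S}
  cell(2,2) a: {S,T0}  orig:{S}
  cell(0,1) aa: ∅
  cell(1,2) aa: ∅
  cell(0,2) aaa: ∅

S ∉ T[0,2] ⇒ NO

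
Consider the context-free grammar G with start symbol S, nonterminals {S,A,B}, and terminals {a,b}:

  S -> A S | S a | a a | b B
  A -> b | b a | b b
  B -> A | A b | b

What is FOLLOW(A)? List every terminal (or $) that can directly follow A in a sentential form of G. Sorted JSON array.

FIRST sets, iterate to fixpoint:
iter 1:
  A via A→b: +{b}
  B via B→A: +{b}
  S via S→A S: +{b}
  S via S→a a: +{a}
  FIRST(S)={a,b}  FIRST(A)={b}  FIRST(B)={b}
iter 2: (stable)
  FIRST(S)={a,b}  FIRST(A)={b}  FIRST(B)={b}

Compute FOLLOW by fixpoint:
initialize: $ ∈ FOLLOW(S)
[1]
  B→A b: FOLLOW(A) ⊇ FIRST(b) = {b}; new: +{b}
  S→A S: FOLLOW(A) ⊇ FIRST(S) = {a,b}; new: +{a}
  S→S a: FOLLOW(S) ⊇ FIRST(a) = {a}; new: +{a}
  S→b B: FOLLOW(B) ⊇ FOLLOW(S) ⊇ {$,a}; new: +{$,a}
  FOLLOW[S]={$,a}  FOLLOW[A]={a,b}  FOLLOW[B]={$,a}
[2]
  B→A: FOLLOW(A) ⊇ FOLLOW(B) ⊇ {$,a}; new: +{$}
  FOLLOW[S]={$,a}  FOLLOW[A]={$,a,b}  FOLLOW[B]={$,a}
[3] (no change)
  FOLLOW[S]={$,a}  FOLLOW[A]={$,a,b}  FOLLOW[B]={$,a}

FOLLOW(A) = ["$", "a", "b"]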